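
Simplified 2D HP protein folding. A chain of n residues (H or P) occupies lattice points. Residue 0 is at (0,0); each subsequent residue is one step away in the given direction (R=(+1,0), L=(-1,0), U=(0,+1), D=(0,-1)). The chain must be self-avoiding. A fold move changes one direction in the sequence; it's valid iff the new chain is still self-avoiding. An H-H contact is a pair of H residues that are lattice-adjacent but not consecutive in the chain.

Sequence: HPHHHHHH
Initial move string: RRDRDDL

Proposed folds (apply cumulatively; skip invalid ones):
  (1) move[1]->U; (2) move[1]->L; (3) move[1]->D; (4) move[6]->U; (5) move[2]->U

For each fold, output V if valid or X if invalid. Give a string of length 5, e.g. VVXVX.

Answer: XXVXX

Derivation:
Initial: RRDRDDL -> [(0, 0), (1, 0), (2, 0), (2, -1), (3, -1), (3, -2), (3, -3), (2, -3)]
Fold 1: move[1]->U => RUDRDDL INVALID (collision), skipped
Fold 2: move[1]->L => RLDRDDL INVALID (collision), skipped
Fold 3: move[1]->D => RDDRDDL VALID
Fold 4: move[6]->U => RDDRDDU INVALID (collision), skipped
Fold 5: move[2]->U => RDURDDL INVALID (collision), skipped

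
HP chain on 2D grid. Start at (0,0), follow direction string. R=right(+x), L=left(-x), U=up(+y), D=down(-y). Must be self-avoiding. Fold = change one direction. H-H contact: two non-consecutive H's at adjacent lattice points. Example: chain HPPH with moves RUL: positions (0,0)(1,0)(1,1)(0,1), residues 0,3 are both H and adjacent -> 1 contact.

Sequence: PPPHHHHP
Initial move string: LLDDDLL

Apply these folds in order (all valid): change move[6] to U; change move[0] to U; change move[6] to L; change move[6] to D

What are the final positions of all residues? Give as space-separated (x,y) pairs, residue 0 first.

Initial moves: LLDDDLL
Fold: move[6]->U => LLDDDLU (positions: [(0, 0), (-1, 0), (-2, 0), (-2, -1), (-2, -2), (-2, -3), (-3, -3), (-3, -2)])
Fold: move[0]->U => ULDDDLU (positions: [(0, 0), (0, 1), (-1, 1), (-1, 0), (-1, -1), (-1, -2), (-2, -2), (-2, -1)])
Fold: move[6]->L => ULDDDLL (positions: [(0, 0), (0, 1), (-1, 1), (-1, 0), (-1, -1), (-1, -2), (-2, -2), (-3, -2)])
Fold: move[6]->D => ULDDDLD (positions: [(0, 0), (0, 1), (-1, 1), (-1, 0), (-1, -1), (-1, -2), (-2, -2), (-2, -3)])

Answer: (0,0) (0,1) (-1,1) (-1,0) (-1,-1) (-1,-2) (-2,-2) (-2,-3)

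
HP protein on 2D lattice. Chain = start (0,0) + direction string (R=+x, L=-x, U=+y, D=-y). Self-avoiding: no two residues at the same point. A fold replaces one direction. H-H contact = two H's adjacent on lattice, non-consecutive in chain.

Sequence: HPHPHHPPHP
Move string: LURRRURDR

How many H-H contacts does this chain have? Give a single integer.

Answer: 1

Derivation:
Positions: [(0, 0), (-1, 0), (-1, 1), (0, 1), (1, 1), (2, 1), (2, 2), (3, 2), (3, 1), (4, 1)]
H-H contact: residue 5 @(2,1) - residue 8 @(3, 1)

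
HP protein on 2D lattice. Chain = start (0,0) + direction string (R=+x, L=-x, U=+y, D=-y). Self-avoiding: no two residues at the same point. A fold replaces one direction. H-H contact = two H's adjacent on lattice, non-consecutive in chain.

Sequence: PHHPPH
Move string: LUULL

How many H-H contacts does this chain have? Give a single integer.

Answer: 0

Derivation:
Positions: [(0, 0), (-1, 0), (-1, 1), (-1, 2), (-2, 2), (-3, 2)]
No H-H contacts found.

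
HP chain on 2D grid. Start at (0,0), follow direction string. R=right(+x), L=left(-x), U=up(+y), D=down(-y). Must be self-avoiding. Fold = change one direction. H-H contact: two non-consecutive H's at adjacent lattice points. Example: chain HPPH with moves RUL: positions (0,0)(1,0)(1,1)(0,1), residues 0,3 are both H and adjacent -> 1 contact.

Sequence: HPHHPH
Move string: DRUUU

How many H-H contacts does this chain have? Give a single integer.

Answer: 1

Derivation:
Positions: [(0, 0), (0, -1), (1, -1), (1, 0), (1, 1), (1, 2)]
H-H contact: residue 0 @(0,0) - residue 3 @(1, 0)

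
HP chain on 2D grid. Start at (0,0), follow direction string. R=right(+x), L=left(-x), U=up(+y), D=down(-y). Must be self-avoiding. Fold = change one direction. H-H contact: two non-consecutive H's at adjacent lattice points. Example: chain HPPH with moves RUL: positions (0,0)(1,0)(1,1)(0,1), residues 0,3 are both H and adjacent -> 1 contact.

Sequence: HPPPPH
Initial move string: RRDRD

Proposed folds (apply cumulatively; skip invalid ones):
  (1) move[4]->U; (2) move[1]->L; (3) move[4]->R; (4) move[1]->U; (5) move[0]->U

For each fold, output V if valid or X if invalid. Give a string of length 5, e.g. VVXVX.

Initial: RRDRD -> [(0, 0), (1, 0), (2, 0), (2, -1), (3, -1), (3, -2)]
Fold 1: move[4]->U => RRDRU VALID
Fold 2: move[1]->L => RLDRU INVALID (collision), skipped
Fold 3: move[4]->R => RRDRR VALID
Fold 4: move[1]->U => RUDRR INVALID (collision), skipped
Fold 5: move[0]->U => URDRR VALID

Answer: VXVXV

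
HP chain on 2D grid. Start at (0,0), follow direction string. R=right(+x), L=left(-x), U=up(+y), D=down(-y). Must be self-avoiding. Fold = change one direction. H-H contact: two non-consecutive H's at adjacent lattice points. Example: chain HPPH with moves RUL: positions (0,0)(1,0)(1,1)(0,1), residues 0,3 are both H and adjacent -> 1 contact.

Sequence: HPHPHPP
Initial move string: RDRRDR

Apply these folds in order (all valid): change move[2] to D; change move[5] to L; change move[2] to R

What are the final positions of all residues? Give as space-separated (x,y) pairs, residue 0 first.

Initial moves: RDRRDR
Fold: move[2]->D => RDDRDR (positions: [(0, 0), (1, 0), (1, -1), (1, -2), (2, -2), (2, -3), (3, -3)])
Fold: move[5]->L => RDDRDL (positions: [(0, 0), (1, 0), (1, -1), (1, -2), (2, -2), (2, -3), (1, -3)])
Fold: move[2]->R => RDRRDL (positions: [(0, 0), (1, 0), (1, -1), (2, -1), (3, -1), (3, -2), (2, -2)])

Answer: (0,0) (1,0) (1,-1) (2,-1) (3,-1) (3,-2) (2,-2)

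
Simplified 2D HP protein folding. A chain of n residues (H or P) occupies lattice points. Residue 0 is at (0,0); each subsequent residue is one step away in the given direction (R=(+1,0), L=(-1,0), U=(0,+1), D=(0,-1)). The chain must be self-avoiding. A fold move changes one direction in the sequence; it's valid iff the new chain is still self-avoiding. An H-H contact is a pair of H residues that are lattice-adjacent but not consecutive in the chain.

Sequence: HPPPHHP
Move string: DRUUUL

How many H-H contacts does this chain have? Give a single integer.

Positions: [(0, 0), (0, -1), (1, -1), (1, 0), (1, 1), (1, 2), (0, 2)]
No H-H contacts found.

Answer: 0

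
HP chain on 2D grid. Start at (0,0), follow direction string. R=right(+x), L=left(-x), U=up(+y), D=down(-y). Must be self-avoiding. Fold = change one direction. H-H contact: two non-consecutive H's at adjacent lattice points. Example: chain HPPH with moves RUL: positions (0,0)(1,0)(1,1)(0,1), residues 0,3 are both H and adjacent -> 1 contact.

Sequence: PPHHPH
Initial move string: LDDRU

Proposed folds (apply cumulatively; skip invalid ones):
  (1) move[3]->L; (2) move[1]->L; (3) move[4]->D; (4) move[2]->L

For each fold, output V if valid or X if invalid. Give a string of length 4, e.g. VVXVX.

Initial: LDDRU -> [(0, 0), (-1, 0), (-1, -1), (-1, -2), (0, -2), (0, -1)]
Fold 1: move[3]->L => LDDLU VALID
Fold 2: move[1]->L => LLDLU VALID
Fold 3: move[4]->D => LLDLD VALID
Fold 4: move[2]->L => LLLLD VALID

Answer: VVVV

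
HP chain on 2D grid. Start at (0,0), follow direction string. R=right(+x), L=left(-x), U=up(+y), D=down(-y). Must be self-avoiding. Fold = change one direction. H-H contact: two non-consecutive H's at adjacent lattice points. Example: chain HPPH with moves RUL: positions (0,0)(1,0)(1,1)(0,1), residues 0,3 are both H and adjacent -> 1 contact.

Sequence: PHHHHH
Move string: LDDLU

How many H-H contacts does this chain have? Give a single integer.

Answer: 1

Derivation:
Positions: [(0, 0), (-1, 0), (-1, -1), (-1, -2), (-2, -2), (-2, -1)]
H-H contact: residue 2 @(-1,-1) - residue 5 @(-2, -1)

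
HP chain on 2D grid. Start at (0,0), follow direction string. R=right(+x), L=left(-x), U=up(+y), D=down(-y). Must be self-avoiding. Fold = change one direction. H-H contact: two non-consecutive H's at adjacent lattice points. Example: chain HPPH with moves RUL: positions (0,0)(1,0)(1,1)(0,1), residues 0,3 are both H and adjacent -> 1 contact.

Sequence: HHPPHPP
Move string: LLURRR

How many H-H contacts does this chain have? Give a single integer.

Positions: [(0, 0), (-1, 0), (-2, 0), (-2, 1), (-1, 1), (0, 1), (1, 1)]
H-H contact: residue 1 @(-1,0) - residue 4 @(-1, 1)

Answer: 1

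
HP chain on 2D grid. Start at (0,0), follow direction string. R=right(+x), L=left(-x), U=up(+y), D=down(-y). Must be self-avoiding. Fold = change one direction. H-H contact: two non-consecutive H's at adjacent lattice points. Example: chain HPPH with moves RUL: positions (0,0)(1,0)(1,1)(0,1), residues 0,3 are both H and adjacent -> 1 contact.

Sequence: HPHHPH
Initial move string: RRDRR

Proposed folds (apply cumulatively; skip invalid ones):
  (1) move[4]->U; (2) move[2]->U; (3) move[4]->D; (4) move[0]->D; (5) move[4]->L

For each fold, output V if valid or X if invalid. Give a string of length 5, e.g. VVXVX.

Answer: VVVVX

Derivation:
Initial: RRDRR -> [(0, 0), (1, 0), (2, 0), (2, -1), (3, -1), (4, -1)]
Fold 1: move[4]->U => RRDRU VALID
Fold 2: move[2]->U => RRURU VALID
Fold 3: move[4]->D => RRURD VALID
Fold 4: move[0]->D => DRURD VALID
Fold 5: move[4]->L => DRURL INVALID (collision), skipped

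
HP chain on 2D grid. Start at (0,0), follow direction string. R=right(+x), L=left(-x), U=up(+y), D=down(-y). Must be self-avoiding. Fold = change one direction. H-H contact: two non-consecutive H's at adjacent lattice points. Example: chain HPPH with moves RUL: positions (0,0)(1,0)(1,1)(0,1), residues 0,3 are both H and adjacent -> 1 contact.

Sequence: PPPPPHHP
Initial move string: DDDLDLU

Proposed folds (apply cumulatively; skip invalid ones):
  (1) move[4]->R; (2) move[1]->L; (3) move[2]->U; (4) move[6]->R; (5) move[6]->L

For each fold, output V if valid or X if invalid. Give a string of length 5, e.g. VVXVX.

Initial: DDDLDLU -> [(0, 0), (0, -1), (0, -2), (0, -3), (-1, -3), (-1, -4), (-2, -4), (-2, -3)]
Fold 1: move[4]->R => DDDLRLU INVALID (collision), skipped
Fold 2: move[1]->L => DLDLDLU VALID
Fold 3: move[2]->U => DLULDLU VALID
Fold 4: move[6]->R => DLULDLR INVALID (collision), skipped
Fold 5: move[6]->L => DLULDLL VALID

Answer: XVVXV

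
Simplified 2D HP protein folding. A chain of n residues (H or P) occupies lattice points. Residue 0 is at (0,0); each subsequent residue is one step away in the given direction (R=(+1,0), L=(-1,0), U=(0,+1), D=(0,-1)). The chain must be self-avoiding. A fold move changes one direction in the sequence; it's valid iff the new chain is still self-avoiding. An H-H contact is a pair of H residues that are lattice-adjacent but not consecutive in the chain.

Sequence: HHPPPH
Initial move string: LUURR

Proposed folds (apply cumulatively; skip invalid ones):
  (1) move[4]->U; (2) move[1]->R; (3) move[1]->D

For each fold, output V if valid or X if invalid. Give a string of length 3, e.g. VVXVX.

Answer: VXX

Derivation:
Initial: LUURR -> [(0, 0), (-1, 0), (-1, 1), (-1, 2), (0, 2), (1, 2)]
Fold 1: move[4]->U => LUURU VALID
Fold 2: move[1]->R => LRURU INVALID (collision), skipped
Fold 3: move[1]->D => LDURU INVALID (collision), skipped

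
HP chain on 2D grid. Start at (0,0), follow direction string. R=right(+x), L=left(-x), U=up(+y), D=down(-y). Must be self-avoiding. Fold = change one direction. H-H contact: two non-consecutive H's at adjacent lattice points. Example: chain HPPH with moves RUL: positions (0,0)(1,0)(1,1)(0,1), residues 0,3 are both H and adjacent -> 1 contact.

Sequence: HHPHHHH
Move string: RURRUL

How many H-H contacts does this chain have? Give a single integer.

Positions: [(0, 0), (1, 0), (1, 1), (2, 1), (3, 1), (3, 2), (2, 2)]
H-H contact: residue 3 @(2,1) - residue 6 @(2, 2)

Answer: 1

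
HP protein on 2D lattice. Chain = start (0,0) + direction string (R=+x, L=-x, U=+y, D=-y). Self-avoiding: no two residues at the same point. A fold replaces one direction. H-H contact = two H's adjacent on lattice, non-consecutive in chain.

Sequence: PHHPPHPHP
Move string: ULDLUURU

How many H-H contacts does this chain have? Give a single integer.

Answer: 2

Derivation:
Positions: [(0, 0), (0, 1), (-1, 1), (-1, 0), (-2, 0), (-2, 1), (-2, 2), (-1, 2), (-1, 3)]
H-H contact: residue 2 @(-1,1) - residue 5 @(-2, 1)
H-H contact: residue 2 @(-1,1) - residue 7 @(-1, 2)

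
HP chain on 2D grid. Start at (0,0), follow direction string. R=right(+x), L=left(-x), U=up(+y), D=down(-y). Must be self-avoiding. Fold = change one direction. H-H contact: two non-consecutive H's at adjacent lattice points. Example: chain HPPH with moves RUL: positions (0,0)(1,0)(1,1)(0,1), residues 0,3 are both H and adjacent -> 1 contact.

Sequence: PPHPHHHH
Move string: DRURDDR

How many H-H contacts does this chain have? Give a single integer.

Answer: 1

Derivation:
Positions: [(0, 0), (0, -1), (1, -1), (1, 0), (2, 0), (2, -1), (2, -2), (3, -2)]
H-H contact: residue 2 @(1,-1) - residue 5 @(2, -1)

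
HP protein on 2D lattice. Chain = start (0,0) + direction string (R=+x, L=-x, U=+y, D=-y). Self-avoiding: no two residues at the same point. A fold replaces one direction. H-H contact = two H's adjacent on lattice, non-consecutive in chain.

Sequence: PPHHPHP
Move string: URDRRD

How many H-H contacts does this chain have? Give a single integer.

Answer: 0

Derivation:
Positions: [(0, 0), (0, 1), (1, 1), (1, 0), (2, 0), (3, 0), (3, -1)]
No H-H contacts found.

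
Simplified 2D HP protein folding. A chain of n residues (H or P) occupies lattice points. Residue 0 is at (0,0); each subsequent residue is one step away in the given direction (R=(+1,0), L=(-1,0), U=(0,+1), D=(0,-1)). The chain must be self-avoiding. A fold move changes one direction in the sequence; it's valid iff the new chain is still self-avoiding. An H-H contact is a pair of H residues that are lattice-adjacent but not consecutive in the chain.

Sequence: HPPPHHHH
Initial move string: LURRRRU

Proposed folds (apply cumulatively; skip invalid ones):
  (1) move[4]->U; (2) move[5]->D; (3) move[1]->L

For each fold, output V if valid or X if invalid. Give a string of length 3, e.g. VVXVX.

Initial: LURRRRU -> [(0, 0), (-1, 0), (-1, 1), (0, 1), (1, 1), (2, 1), (3, 1), (3, 2)]
Fold 1: move[4]->U => LURRURU VALID
Fold 2: move[5]->D => LURRUDU INVALID (collision), skipped
Fold 3: move[1]->L => LLRRURU INVALID (collision), skipped

Answer: VXX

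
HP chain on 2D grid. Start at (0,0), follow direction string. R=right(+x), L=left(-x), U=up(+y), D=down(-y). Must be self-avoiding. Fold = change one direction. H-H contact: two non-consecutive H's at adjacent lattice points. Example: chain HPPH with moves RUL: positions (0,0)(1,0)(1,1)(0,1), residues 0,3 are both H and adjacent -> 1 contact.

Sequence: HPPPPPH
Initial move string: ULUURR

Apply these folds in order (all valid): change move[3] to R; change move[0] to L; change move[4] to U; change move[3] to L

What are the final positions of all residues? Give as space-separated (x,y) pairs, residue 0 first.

Answer: (0,0) (-1,0) (-2,0) (-2,1) (-3,1) (-3,2) (-2,2)

Derivation:
Initial moves: ULUURR
Fold: move[3]->R => ULURRR (positions: [(0, 0), (0, 1), (-1, 1), (-1, 2), (0, 2), (1, 2), (2, 2)])
Fold: move[0]->L => LLURRR (positions: [(0, 0), (-1, 0), (-2, 0), (-2, 1), (-1, 1), (0, 1), (1, 1)])
Fold: move[4]->U => LLURUR (positions: [(0, 0), (-1, 0), (-2, 0), (-2, 1), (-1, 1), (-1, 2), (0, 2)])
Fold: move[3]->L => LLULUR (positions: [(0, 0), (-1, 0), (-2, 0), (-2, 1), (-3, 1), (-3, 2), (-2, 2)])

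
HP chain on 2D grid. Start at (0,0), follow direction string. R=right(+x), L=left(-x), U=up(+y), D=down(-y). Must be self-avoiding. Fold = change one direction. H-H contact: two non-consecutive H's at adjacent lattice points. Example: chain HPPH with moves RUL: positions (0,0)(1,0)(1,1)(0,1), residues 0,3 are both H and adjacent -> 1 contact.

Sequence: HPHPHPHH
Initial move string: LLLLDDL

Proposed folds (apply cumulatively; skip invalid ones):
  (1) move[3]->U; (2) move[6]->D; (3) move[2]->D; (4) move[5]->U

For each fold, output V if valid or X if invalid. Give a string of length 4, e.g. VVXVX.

Initial: LLLLDDL -> [(0, 0), (-1, 0), (-2, 0), (-3, 0), (-4, 0), (-4, -1), (-4, -2), (-5, -2)]
Fold 1: move[3]->U => LLLUDDL INVALID (collision), skipped
Fold 2: move[6]->D => LLLLDDD VALID
Fold 3: move[2]->D => LLDLDDD VALID
Fold 4: move[5]->U => LLDLDUD INVALID (collision), skipped

Answer: XVVX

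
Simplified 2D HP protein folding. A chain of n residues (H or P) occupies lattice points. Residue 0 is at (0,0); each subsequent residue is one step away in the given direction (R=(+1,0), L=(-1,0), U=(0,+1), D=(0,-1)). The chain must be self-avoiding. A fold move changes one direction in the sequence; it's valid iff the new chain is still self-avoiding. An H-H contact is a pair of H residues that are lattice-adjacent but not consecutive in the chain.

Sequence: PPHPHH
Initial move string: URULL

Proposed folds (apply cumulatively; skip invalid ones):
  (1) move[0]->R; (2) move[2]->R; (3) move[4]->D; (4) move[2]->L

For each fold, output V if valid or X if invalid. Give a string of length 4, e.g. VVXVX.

Answer: VXXX

Derivation:
Initial: URULL -> [(0, 0), (0, 1), (1, 1), (1, 2), (0, 2), (-1, 2)]
Fold 1: move[0]->R => RRULL VALID
Fold 2: move[2]->R => RRRLL INVALID (collision), skipped
Fold 3: move[4]->D => RRULD INVALID (collision), skipped
Fold 4: move[2]->L => RRLLL INVALID (collision), skipped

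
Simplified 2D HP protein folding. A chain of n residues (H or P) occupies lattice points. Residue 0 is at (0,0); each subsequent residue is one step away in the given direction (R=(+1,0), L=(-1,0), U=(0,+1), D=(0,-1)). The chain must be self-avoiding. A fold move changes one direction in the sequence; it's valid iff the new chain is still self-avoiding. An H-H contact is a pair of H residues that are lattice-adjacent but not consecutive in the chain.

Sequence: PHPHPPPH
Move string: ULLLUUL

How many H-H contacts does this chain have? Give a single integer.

Answer: 0

Derivation:
Positions: [(0, 0), (0, 1), (-1, 1), (-2, 1), (-3, 1), (-3, 2), (-3, 3), (-4, 3)]
No H-H contacts found.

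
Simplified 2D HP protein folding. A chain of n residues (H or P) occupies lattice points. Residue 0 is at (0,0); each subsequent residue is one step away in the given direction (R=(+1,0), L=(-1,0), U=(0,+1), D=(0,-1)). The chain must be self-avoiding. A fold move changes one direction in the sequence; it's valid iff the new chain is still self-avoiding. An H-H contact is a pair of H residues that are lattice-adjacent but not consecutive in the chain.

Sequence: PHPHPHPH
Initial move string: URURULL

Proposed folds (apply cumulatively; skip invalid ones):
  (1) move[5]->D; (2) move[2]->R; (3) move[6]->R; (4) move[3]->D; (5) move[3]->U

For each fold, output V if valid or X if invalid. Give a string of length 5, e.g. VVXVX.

Initial: URURULL -> [(0, 0), (0, 1), (1, 1), (1, 2), (2, 2), (2, 3), (1, 3), (0, 3)]
Fold 1: move[5]->D => URURUDL INVALID (collision), skipped
Fold 2: move[2]->R => URRRULL VALID
Fold 3: move[6]->R => URRRULR INVALID (collision), skipped
Fold 4: move[3]->D => URRDULL INVALID (collision), skipped
Fold 5: move[3]->U => URRUULL VALID

Answer: XVXXV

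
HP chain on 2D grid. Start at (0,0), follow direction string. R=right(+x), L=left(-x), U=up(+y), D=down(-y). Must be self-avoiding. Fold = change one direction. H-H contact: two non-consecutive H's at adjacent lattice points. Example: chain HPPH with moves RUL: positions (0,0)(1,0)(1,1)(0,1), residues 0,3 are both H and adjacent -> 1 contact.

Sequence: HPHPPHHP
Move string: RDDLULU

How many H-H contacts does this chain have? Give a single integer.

Positions: [(0, 0), (1, 0), (1, -1), (1, -2), (0, -2), (0, -1), (-1, -1), (-1, 0)]
H-H contact: residue 0 @(0,0) - residue 5 @(0, -1)
H-H contact: residue 2 @(1,-1) - residue 5 @(0, -1)

Answer: 2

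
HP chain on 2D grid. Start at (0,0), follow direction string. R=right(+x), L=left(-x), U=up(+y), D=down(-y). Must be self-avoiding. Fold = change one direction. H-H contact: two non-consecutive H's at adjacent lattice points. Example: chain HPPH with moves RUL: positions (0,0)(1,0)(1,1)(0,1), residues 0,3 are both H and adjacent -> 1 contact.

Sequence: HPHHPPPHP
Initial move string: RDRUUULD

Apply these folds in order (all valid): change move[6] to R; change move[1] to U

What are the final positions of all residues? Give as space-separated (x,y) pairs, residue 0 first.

Answer: (0,0) (1,0) (1,1) (2,1) (2,2) (2,3) (2,4) (3,4) (3,3)

Derivation:
Initial moves: RDRUUULD
Fold: move[6]->R => RDRUUURD (positions: [(0, 0), (1, 0), (1, -1), (2, -1), (2, 0), (2, 1), (2, 2), (3, 2), (3, 1)])
Fold: move[1]->U => RURUUURD (positions: [(0, 0), (1, 0), (1, 1), (2, 1), (2, 2), (2, 3), (2, 4), (3, 4), (3, 3)])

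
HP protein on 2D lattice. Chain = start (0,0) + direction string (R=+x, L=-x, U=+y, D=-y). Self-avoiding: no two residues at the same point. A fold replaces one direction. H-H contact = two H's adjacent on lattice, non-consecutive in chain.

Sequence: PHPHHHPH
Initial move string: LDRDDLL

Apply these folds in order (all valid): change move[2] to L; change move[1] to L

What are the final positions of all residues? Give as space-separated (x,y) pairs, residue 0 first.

Answer: (0,0) (-1,0) (-2,0) (-3,0) (-3,-1) (-3,-2) (-4,-2) (-5,-2)

Derivation:
Initial moves: LDRDDLL
Fold: move[2]->L => LDLDDLL (positions: [(0, 0), (-1, 0), (-1, -1), (-2, -1), (-2, -2), (-2, -3), (-3, -3), (-4, -3)])
Fold: move[1]->L => LLLDDLL (positions: [(0, 0), (-1, 0), (-2, 0), (-3, 0), (-3, -1), (-3, -2), (-4, -2), (-5, -2)])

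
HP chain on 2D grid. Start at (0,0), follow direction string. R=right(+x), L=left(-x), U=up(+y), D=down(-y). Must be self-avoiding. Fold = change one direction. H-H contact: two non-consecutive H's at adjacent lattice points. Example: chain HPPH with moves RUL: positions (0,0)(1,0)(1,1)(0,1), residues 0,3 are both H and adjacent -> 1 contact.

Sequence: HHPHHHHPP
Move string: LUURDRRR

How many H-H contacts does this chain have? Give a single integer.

Answer: 1

Derivation:
Positions: [(0, 0), (-1, 0), (-1, 1), (-1, 2), (0, 2), (0, 1), (1, 1), (2, 1), (3, 1)]
H-H contact: residue 0 @(0,0) - residue 5 @(0, 1)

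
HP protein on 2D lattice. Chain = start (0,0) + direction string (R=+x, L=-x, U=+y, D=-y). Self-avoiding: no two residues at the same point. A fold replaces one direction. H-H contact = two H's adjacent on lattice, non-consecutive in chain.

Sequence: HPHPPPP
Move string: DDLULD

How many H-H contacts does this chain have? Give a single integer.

Answer: 0

Derivation:
Positions: [(0, 0), (0, -1), (0, -2), (-1, -2), (-1, -1), (-2, -1), (-2, -2)]
No H-H contacts found.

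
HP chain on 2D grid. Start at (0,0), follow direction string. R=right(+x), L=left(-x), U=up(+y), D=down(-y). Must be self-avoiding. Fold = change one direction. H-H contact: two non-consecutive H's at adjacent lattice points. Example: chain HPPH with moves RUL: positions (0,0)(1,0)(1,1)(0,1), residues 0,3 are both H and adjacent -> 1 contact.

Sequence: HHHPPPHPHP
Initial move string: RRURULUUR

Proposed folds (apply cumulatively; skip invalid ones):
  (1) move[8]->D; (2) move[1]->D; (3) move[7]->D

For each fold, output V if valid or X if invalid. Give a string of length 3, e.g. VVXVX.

Answer: XXX

Derivation:
Initial: RRURULUUR -> [(0, 0), (1, 0), (2, 0), (2, 1), (3, 1), (3, 2), (2, 2), (2, 3), (2, 4), (3, 4)]
Fold 1: move[8]->D => RRURULUUD INVALID (collision), skipped
Fold 2: move[1]->D => RDURULUUR INVALID (collision), skipped
Fold 3: move[7]->D => RRURULUDR INVALID (collision), skipped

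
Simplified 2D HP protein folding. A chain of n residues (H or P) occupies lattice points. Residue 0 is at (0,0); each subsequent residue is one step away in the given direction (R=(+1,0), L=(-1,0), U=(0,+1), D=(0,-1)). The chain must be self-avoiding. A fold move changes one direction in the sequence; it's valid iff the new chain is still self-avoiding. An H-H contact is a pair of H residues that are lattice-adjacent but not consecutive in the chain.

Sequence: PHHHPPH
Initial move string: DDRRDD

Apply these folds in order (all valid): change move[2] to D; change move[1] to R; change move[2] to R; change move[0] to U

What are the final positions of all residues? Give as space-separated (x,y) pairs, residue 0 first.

Answer: (0,0) (0,1) (1,1) (2,1) (3,1) (3,0) (3,-1)

Derivation:
Initial moves: DDRRDD
Fold: move[2]->D => DDDRDD (positions: [(0, 0), (0, -1), (0, -2), (0, -3), (1, -3), (1, -4), (1, -5)])
Fold: move[1]->R => DRDRDD (positions: [(0, 0), (0, -1), (1, -1), (1, -2), (2, -2), (2, -3), (2, -4)])
Fold: move[2]->R => DRRRDD (positions: [(0, 0), (0, -1), (1, -1), (2, -1), (3, -1), (3, -2), (3, -3)])
Fold: move[0]->U => URRRDD (positions: [(0, 0), (0, 1), (1, 1), (2, 1), (3, 1), (3, 0), (3, -1)])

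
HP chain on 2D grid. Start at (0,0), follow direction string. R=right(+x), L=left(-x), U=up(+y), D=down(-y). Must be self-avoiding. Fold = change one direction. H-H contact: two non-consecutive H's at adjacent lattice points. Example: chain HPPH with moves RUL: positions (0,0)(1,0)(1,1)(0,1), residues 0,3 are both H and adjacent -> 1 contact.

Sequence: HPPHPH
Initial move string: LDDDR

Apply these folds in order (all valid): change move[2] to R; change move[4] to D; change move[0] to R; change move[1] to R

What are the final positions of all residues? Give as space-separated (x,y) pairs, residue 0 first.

Initial moves: LDDDR
Fold: move[2]->R => LDRDR (positions: [(0, 0), (-1, 0), (-1, -1), (0, -1), (0, -2), (1, -2)])
Fold: move[4]->D => LDRDD (positions: [(0, 0), (-1, 0), (-1, -1), (0, -1), (0, -2), (0, -3)])
Fold: move[0]->R => RDRDD (positions: [(0, 0), (1, 0), (1, -1), (2, -1), (2, -2), (2, -3)])
Fold: move[1]->R => RRRDD (positions: [(0, 0), (1, 0), (2, 0), (3, 0), (3, -1), (3, -2)])

Answer: (0,0) (1,0) (2,0) (3,0) (3,-1) (3,-2)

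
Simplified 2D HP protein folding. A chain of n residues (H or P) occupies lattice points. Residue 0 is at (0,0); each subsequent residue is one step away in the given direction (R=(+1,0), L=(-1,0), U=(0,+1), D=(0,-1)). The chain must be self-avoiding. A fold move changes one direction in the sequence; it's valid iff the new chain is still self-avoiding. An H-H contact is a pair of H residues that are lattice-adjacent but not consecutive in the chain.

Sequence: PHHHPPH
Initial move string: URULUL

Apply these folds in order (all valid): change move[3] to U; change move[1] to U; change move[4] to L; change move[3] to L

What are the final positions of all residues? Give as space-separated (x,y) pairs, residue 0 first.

Answer: (0,0) (0,1) (0,2) (0,3) (-1,3) (-2,3) (-3,3)

Derivation:
Initial moves: URULUL
Fold: move[3]->U => URUUUL (positions: [(0, 0), (0, 1), (1, 1), (1, 2), (1, 3), (1, 4), (0, 4)])
Fold: move[1]->U => UUUUUL (positions: [(0, 0), (0, 1), (0, 2), (0, 3), (0, 4), (0, 5), (-1, 5)])
Fold: move[4]->L => UUUULL (positions: [(0, 0), (0, 1), (0, 2), (0, 3), (0, 4), (-1, 4), (-2, 4)])
Fold: move[3]->L => UUULLL (positions: [(0, 0), (0, 1), (0, 2), (0, 3), (-1, 3), (-2, 3), (-3, 3)])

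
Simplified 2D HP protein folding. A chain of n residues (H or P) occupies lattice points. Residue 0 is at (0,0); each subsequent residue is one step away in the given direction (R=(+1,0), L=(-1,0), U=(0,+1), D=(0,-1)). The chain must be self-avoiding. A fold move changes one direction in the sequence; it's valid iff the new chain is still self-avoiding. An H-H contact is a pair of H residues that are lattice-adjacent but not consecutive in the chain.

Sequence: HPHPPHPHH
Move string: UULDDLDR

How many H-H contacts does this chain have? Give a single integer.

Answer: 2

Derivation:
Positions: [(0, 0), (0, 1), (0, 2), (-1, 2), (-1, 1), (-1, 0), (-2, 0), (-2, -1), (-1, -1)]
H-H contact: residue 0 @(0,0) - residue 5 @(-1, 0)
H-H contact: residue 5 @(-1,0) - residue 8 @(-1, -1)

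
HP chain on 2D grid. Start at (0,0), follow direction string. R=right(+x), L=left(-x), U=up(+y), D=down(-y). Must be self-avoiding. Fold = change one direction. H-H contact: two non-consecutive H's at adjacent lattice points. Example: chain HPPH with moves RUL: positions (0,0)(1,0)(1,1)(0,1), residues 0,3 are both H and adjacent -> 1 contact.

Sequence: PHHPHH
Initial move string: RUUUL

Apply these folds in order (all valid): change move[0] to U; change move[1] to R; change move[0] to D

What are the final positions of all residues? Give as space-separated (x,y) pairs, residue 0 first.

Answer: (0,0) (0,-1) (1,-1) (1,0) (1,1) (0,1)

Derivation:
Initial moves: RUUUL
Fold: move[0]->U => UUUUL (positions: [(0, 0), (0, 1), (0, 2), (0, 3), (0, 4), (-1, 4)])
Fold: move[1]->R => URUUL (positions: [(0, 0), (0, 1), (1, 1), (1, 2), (1, 3), (0, 3)])
Fold: move[0]->D => DRUUL (positions: [(0, 0), (0, -1), (1, -1), (1, 0), (1, 1), (0, 1)])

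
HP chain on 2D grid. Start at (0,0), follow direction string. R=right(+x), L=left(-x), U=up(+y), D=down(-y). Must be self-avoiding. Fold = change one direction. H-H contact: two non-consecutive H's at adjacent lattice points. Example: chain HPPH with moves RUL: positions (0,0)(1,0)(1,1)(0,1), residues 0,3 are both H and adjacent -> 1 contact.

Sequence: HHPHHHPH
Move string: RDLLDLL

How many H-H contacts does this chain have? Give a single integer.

Positions: [(0, 0), (1, 0), (1, -1), (0, -1), (-1, -1), (-1, -2), (-2, -2), (-3, -2)]
H-H contact: residue 0 @(0,0) - residue 3 @(0, -1)

Answer: 1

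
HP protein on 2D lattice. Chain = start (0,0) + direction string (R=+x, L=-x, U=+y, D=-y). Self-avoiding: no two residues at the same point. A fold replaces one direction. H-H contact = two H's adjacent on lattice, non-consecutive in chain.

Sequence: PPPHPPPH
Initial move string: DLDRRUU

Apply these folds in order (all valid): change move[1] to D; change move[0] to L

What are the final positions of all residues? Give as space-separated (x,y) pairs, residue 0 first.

Initial moves: DLDRRUU
Fold: move[1]->D => DDDRRUU (positions: [(0, 0), (0, -1), (0, -2), (0, -3), (1, -3), (2, -3), (2, -2), (2, -1)])
Fold: move[0]->L => LDDRRUU (positions: [(0, 0), (-1, 0), (-1, -1), (-1, -2), (0, -2), (1, -2), (1, -1), (1, 0)])

Answer: (0,0) (-1,0) (-1,-1) (-1,-2) (0,-2) (1,-2) (1,-1) (1,0)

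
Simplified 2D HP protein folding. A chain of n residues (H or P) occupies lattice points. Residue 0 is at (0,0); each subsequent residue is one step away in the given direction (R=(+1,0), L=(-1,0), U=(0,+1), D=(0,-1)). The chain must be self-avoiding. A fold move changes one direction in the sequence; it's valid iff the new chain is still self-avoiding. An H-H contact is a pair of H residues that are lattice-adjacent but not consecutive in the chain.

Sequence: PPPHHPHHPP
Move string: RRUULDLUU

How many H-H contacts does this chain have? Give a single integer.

Answer: 1

Derivation:
Positions: [(0, 0), (1, 0), (2, 0), (2, 1), (2, 2), (1, 2), (1, 1), (0, 1), (0, 2), (0, 3)]
H-H contact: residue 3 @(2,1) - residue 6 @(1, 1)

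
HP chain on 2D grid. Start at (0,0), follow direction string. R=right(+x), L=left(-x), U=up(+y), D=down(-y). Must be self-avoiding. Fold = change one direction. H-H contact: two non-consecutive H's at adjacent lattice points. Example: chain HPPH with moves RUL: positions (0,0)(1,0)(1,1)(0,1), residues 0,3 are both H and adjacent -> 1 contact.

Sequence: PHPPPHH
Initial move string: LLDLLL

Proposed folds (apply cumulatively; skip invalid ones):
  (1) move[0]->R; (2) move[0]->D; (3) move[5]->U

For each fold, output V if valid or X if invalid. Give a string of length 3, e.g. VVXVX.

Answer: XVV

Derivation:
Initial: LLDLLL -> [(0, 0), (-1, 0), (-2, 0), (-2, -1), (-3, -1), (-4, -1), (-5, -1)]
Fold 1: move[0]->R => RLDLLL INVALID (collision), skipped
Fold 2: move[0]->D => DLDLLL VALID
Fold 3: move[5]->U => DLDLLU VALID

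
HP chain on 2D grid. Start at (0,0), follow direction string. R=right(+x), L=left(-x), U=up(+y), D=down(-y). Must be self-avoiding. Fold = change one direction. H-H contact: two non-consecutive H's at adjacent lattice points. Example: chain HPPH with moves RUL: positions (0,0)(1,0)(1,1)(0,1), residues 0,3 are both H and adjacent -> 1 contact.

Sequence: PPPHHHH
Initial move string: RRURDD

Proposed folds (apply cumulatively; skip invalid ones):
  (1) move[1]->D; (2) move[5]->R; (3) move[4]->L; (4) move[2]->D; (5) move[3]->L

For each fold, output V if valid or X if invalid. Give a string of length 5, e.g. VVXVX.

Answer: XVXVV

Derivation:
Initial: RRURDD -> [(0, 0), (1, 0), (2, 0), (2, 1), (3, 1), (3, 0), (3, -1)]
Fold 1: move[1]->D => RDURDD INVALID (collision), skipped
Fold 2: move[5]->R => RRURDR VALID
Fold 3: move[4]->L => RRURLR INVALID (collision), skipped
Fold 4: move[2]->D => RRDRDR VALID
Fold 5: move[3]->L => RRDLDR VALID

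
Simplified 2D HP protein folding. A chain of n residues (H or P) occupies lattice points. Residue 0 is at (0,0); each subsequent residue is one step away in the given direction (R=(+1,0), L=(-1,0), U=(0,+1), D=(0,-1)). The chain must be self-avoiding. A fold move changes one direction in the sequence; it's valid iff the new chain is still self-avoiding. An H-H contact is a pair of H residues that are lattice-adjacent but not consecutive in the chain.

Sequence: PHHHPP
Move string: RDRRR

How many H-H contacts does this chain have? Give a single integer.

Positions: [(0, 0), (1, 0), (1, -1), (2, -1), (3, -1), (4, -1)]
No H-H contacts found.

Answer: 0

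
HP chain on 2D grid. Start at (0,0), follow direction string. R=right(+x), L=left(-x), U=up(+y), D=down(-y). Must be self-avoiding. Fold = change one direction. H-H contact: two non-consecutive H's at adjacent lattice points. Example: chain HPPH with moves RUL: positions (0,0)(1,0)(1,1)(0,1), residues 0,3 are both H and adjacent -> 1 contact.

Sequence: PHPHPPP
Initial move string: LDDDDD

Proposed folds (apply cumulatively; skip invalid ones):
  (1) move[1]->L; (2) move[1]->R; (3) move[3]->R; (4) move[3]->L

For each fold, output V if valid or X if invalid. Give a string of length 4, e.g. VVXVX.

Answer: VXVV

Derivation:
Initial: LDDDDD -> [(0, 0), (-1, 0), (-1, -1), (-1, -2), (-1, -3), (-1, -4), (-1, -5)]
Fold 1: move[1]->L => LLDDDD VALID
Fold 2: move[1]->R => LRDDDD INVALID (collision), skipped
Fold 3: move[3]->R => LLDRDD VALID
Fold 4: move[3]->L => LLDLDD VALID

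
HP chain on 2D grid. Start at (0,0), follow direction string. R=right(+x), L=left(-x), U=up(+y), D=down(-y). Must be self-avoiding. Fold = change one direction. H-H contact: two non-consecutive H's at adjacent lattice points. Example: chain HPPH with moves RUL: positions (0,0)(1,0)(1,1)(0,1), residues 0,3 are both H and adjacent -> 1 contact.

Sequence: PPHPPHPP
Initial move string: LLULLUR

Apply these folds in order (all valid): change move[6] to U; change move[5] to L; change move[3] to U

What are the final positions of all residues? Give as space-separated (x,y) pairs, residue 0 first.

Initial moves: LLULLUR
Fold: move[6]->U => LLULLUU (positions: [(0, 0), (-1, 0), (-2, 0), (-2, 1), (-3, 1), (-4, 1), (-4, 2), (-4, 3)])
Fold: move[5]->L => LLULLLU (positions: [(0, 0), (-1, 0), (-2, 0), (-2, 1), (-3, 1), (-4, 1), (-5, 1), (-5, 2)])
Fold: move[3]->U => LLUULLU (positions: [(0, 0), (-1, 0), (-2, 0), (-2, 1), (-2, 2), (-3, 2), (-4, 2), (-4, 3)])

Answer: (0,0) (-1,0) (-2,0) (-2,1) (-2,2) (-3,2) (-4,2) (-4,3)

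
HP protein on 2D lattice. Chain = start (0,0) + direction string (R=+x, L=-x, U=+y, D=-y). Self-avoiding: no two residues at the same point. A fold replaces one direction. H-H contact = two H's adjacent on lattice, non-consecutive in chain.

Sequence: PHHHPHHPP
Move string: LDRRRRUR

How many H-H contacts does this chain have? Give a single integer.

Positions: [(0, 0), (-1, 0), (-1, -1), (0, -1), (1, -1), (2, -1), (3, -1), (3, 0), (4, 0)]
No H-H contacts found.

Answer: 0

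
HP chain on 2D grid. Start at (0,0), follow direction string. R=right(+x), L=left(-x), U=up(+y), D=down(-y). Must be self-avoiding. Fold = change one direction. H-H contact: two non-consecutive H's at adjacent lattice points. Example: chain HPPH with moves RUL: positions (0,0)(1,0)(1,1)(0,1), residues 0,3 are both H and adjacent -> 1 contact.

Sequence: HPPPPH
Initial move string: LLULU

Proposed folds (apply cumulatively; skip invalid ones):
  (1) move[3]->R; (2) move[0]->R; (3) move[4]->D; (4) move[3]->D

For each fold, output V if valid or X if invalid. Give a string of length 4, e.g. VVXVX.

Initial: LLULU -> [(0, 0), (-1, 0), (-2, 0), (-2, 1), (-3, 1), (-3, 2)]
Fold 1: move[3]->R => LLURU VALID
Fold 2: move[0]->R => RLURU INVALID (collision), skipped
Fold 3: move[4]->D => LLURD INVALID (collision), skipped
Fold 4: move[3]->D => LLUDU INVALID (collision), skipped

Answer: VXXX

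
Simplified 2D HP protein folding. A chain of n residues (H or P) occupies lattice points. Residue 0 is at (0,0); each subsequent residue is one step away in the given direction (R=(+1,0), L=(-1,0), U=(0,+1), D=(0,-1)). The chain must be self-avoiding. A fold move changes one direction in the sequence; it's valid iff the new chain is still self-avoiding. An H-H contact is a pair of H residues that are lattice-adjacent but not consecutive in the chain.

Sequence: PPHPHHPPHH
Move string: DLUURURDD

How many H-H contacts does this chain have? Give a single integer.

Positions: [(0, 0), (0, -1), (-1, -1), (-1, 0), (-1, 1), (0, 1), (0, 2), (1, 2), (1, 1), (1, 0)]
H-H contact: residue 5 @(0,1) - residue 8 @(1, 1)

Answer: 1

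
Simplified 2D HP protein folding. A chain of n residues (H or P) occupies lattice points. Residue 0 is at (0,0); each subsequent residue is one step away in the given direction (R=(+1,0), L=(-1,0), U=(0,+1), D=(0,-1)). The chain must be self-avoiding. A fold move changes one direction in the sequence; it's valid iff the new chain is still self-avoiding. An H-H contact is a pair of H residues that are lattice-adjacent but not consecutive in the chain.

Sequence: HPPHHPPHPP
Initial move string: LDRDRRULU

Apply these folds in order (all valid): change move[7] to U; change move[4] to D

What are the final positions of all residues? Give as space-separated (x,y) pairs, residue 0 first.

Initial moves: LDRDRRULU
Fold: move[7]->U => LDRDRRUUU (positions: [(0, 0), (-1, 0), (-1, -1), (0, -1), (0, -2), (1, -2), (2, -2), (2, -1), (2, 0), (2, 1)])
Fold: move[4]->D => LDRDDRUUU (positions: [(0, 0), (-1, 0), (-1, -1), (0, -1), (0, -2), (0, -3), (1, -3), (1, -2), (1, -1), (1, 0)])

Answer: (0,0) (-1,0) (-1,-1) (0,-1) (0,-2) (0,-3) (1,-3) (1,-2) (1,-1) (1,0)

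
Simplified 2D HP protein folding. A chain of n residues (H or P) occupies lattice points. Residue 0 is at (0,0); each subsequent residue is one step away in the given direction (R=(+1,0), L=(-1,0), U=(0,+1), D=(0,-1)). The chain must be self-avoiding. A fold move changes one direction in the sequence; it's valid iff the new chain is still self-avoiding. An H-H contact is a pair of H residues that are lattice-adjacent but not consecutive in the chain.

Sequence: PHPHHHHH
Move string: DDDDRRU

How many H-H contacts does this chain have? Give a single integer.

Answer: 0

Derivation:
Positions: [(0, 0), (0, -1), (0, -2), (0, -3), (0, -4), (1, -4), (2, -4), (2, -3)]
No H-H contacts found.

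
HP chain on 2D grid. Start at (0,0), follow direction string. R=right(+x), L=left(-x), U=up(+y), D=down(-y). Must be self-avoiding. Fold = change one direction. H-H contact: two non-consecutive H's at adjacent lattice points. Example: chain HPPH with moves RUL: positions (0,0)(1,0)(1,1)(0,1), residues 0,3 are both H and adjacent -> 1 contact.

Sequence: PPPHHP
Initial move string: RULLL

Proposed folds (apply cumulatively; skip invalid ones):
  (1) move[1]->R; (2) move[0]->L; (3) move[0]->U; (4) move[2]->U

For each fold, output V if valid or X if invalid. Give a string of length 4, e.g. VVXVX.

Initial: RULLL -> [(0, 0), (1, 0), (1, 1), (0, 1), (-1, 1), (-2, 1)]
Fold 1: move[1]->R => RRLLL INVALID (collision), skipped
Fold 2: move[0]->L => LULLL VALID
Fold 3: move[0]->U => UULLL VALID
Fold 4: move[2]->U => UUULL VALID

Answer: XVVV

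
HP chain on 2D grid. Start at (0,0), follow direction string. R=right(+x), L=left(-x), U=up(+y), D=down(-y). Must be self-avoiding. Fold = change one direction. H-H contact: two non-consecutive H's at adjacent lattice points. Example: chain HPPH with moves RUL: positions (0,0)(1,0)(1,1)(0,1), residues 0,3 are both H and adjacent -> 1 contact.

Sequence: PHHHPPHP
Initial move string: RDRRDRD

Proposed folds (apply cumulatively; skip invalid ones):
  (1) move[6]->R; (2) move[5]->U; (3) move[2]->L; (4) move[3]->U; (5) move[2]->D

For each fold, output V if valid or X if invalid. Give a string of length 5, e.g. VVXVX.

Initial: RDRRDRD -> [(0, 0), (1, 0), (1, -1), (2, -1), (3, -1), (3, -2), (4, -2), (4, -3)]
Fold 1: move[6]->R => RDRRDRR VALID
Fold 2: move[5]->U => RDRRDUR INVALID (collision), skipped
Fold 3: move[2]->L => RDLRDRR INVALID (collision), skipped
Fold 4: move[3]->U => RDRUDRR INVALID (collision), skipped
Fold 5: move[2]->D => RDDRDRR VALID

Answer: VXXXV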